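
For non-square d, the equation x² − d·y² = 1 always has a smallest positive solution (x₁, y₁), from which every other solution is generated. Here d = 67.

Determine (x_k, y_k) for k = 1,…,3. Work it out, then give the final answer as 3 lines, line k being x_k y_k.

48842 5967
4771081927 582880428
466058366908226 56938091722785

√67 → a₀=8, period (5,2,1,1,7,1,1,2,5,16); ℓ=10 even so k=9
k=0  a_k=8  p_k/q_k = 8/1
k=1  a_k=5  p_k/q_k = 41/5
…
k=3  a_k=1  p_k/q_k = 131/16
…
k=5  a_k=7  p_k/q_k = 1678/205
k=6  a_k=1  p_k/q_k = 1899/232
k=7  a_k=1  p_k/q_k = 3577/437
k=8  a_k=2  p_k/q_k = 9053/1106
k=9  a_k=5  p_k/q_k = 48842/5967
fundamental: x₁=48842, y₁=5967  (since 2385540964 − 67·35605089 = 1)
(48842+5967√67)^2 = 4771081927 + 582880428√67
(48842+5967√67)^3 = 466058366908226 + 56938091722785√67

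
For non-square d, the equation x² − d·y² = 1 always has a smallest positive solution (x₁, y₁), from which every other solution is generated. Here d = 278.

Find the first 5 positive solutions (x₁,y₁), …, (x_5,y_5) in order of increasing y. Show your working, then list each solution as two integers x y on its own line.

√278 → a₀=16, period (1,2,16,2,1,32); ℓ=6 even so k=5
k=0  a_k=16  p_k/q_k = 16/1
…
k=2  a_k=2  p_k/q_k = 50/3
…
k=4  a_k=2  p_k/q_k = 1684/101
k=5  a_k=1  p_k/q_k = 2501/150
→ (2501, 150).  Check: 2501²=6255001, 278·150²=6255000, difference 1.
k=2:  x_2 = 2501·2501+278·150·150 = 12510001,  y_2 = 2501·150+150·2501 = 750300
k=3:  x_3 = 2501·12510001+278·150·750300 = 62575022501,  y_3 = 2501·750300+150·12510001 = 3753000450
k=4:  x_4 = 2501·62575022501+278·150·3753000450 = 313000250040001,  y_4 = 2501·3753000450+150·62575022501 = 18772507500600
k=5:  x_5 = 2501·313000250040001+278·150·18772507500600 = 1565627188125062501,  y_5 = 2501·18772507500600+150·313000250040001 = 93900078765000750

2501 150
12510001 750300
62575022501 3753000450
313000250040001 18772507500600
1565627188125062501 93900078765000750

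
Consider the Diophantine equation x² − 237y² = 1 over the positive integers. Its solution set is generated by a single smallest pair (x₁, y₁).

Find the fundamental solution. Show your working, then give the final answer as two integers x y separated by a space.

228151 14820

√237 = [15; 2,1,1,7,10,7,1,1,2,30, …], period ℓ=10 (even) → k=9
k=0  a_k=15  p_k/q_k = 15/1
k=1  a_k=2  p_k/q_k = 31/2
k=2  a_k=1  p_k/q_k = 46/3
k=3  a_k=1  p_k/q_k = 77/5
k=4  a_k=7  p_k/q_k = 585/38
k=5  a_k=10  p_k/q_k = 5927/385
k=6  a_k=7  p_k/q_k = 42074/2733
…
k=8  a_k=1  p_k/q_k = 90075/5851
k=9  a_k=2  p_k/q_k = 228151/14820
→ (228151, 14820).  Check: 228151²=52052878801, 237·14820²=52052878800, difference 1.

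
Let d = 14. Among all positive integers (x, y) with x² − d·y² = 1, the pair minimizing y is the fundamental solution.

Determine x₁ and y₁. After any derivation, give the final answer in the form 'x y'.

15 4

[3; 1,2,1,6] for √14; ℓ=4 ⇒ convergent index 3
step 0: (3, 1)  from 3·(1,0) + (0,1)
…
step 2: (11, 3)  from 2·(4,1) + (3,1)
step 3: (15, 4)  from 1·(11,3) + (4,1)
→ (15, 4).  Check: 15²=225, 14·4²=224, difference 1.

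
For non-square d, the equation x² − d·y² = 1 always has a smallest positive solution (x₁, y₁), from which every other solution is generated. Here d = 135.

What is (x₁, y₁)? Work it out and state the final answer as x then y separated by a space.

√135 → a₀=11, period (1,1,1,1,1,1,1,22); ℓ=8 even so k=7
step 0: (11, 1)  from 11·(1,0) + (0,1)
…
step 2: (23, 2)  from 1·(12,1) + (11,1)
…
step 6: (151, 13)  from 1·(93,8) + (58,5)
step 7: (244, 21)  from 1·(151,13) + (93,8)
(x₁, y₁) = (244, 21);  244² − 135·21² = 1 ✓

244 21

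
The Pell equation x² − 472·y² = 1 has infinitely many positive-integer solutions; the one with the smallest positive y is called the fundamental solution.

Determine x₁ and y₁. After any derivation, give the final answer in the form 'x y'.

√472 → a₀=21, period (1,2,1,1,1,…,2,1,42); ℓ=14 even so k=13
i=0: a=21 ⇒ p=21, q=1
i=1: a=1 ⇒ p=22, q=1
…
i=4: a=1 ⇒ p=152, q=7
…
i=8: a=4 ⇒ p=24224, q=1115
…
i=10: a=1 ⇒ p=54227, q=2496
…
i=12: a=2 ⇒ p=222687, q=10250
i=13: a=1 ⇒ p=306917, q=14127
→ (306917, 14127).  Check: 306917²=94198044889, 472·14127²=94198044888, difference 1.

306917 14127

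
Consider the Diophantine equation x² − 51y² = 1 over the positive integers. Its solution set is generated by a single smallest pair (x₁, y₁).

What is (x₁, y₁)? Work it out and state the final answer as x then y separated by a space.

√51 → a₀=7, period (7,14); ℓ=2 even so k=1
k=0  a_k=7  p_k/q_k = 7/1
k=1  a_k=7  p_k/q_k = 50/7
(x₁, y₁) = (50, 7);  50² − 51·7² = 1 ✓

50 7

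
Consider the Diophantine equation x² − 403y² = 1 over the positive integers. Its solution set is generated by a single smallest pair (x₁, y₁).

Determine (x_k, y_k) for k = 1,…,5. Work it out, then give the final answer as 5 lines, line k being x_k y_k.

d=403: √d = [20; 13,2,1,3,1,3,1,2,13,40] (ℓ=10, even), read p_9/q_9
a_0=20:  p_0=20·1+0=20,  q_0=20·0+1=1
…
a_2=2:  p_2=2·261+20=542,  q_2=2·13+1=27
a_3=1:  p_3=1·542+261=803,  q_3=1·27+13=40
…
a_5=1:  p_5=1·2951+803=3754,  q_5=1·147+40=187
a_6=3:  p_6=3·3754+2951=14213,  q_6=3·187+147=708
…
a_8=2:  p_8=2·17967+14213=50147,  q_8=2·895+708=2498
a_9=13:  p_9=13·50147+17967=669878,  q_9=13·2498+895=33369
(x₁, y₁) = (669878, 33369);  669878² − 403·33369² = 1 ✓
k=2:  x_2 = 669878·669878+403·33369·33369 = 897473069767,  y_2 = 669878·33369+33369·669878 = 44706317964
k=3:  x_3 = 669878·897473069767+403·33369·44706317964 = 1202394930058086974,  y_3 = 669878·44706317964+33369·897473069767 = 59895557730143415
k=4:  x_4 = 669878·1202394930058086974+403·33369·59895557730143415 = 1610915821914004898868577,  y_4 = 669878·59895557730143415+33369·1202394930058086974 = 80245432842261314788776
k=5:  x_5 = 669878·1610915821914004898868577+403·33369·80245432842261314788776 = 2158234137903017152358511160238,  y_5 = 669878·80245432842261314788776+33369·1610915821914004898868577 = 107509300122956754498421235241

669878 33369
897473069767 44706317964
1202394930058086974 59895557730143415
1610915821914004898868577 80245432842261314788776
2158234137903017152358511160238 107509300122956754498421235241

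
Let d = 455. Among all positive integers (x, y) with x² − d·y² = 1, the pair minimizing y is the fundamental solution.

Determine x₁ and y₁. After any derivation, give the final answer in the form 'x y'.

√455 → a₀=21, period (3,42); ℓ=2 even so k=1
a_0=21:  p_0=21·1+0=21,  q_0=21·0+1=1
a_1=3:  p_1=3·21+1=64,  q_1=3·1+0=3
(x₁, y₁) = (64, 3);  64² − 455·3² = 1 ✓

64 3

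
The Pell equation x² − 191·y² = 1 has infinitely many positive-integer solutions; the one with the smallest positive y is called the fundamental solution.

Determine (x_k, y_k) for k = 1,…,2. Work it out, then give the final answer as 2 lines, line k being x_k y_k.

[13; 1,4,1,1,3,…,4,1,26] for √191; ℓ=16 ⇒ convergent index 15
a_0=13:  p_0=13·1+0=13,  q_0=13·0+1=1
a_1=1:  p_1=1·13+1=14,  q_1=1·1+0=1
a_2=4:  p_2=4·14+13=69,  q_2=4·1+1=5
a_3=1:  p_3=1·69+14=83,  q_3=1·5+1=6
…
a_8=13:  p_8=13·2999+1230=40217,  q_8=13·217+89=2910
a_9=2:  p_9=2·40217+2999=83433,  q_9=2·2910+217=6037
…
a_14=4:  p_14=4·1616447+911765=7377553,  q_14=4·116962+65973=533821
a_15=1:  p_15=1·7377553+1616447=8994000,  q_15=1·533821+116962=650783
(x₁, y₁) = (8994000, 650783);  8994000² − 191·650783² = 1 ✓
k=2:  x_2 = 8994000·8994000+191·650783·650783 = 161784071999999,  y_2 = 8994000·650783+650783·8994000 = 11706284604000

8994000 650783
161784071999999 11706284604000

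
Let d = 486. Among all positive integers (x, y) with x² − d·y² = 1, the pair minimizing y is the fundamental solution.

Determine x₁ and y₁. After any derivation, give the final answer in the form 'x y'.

485 22

[22; 22,44] for √486; ℓ=2 ⇒ convergent index 1
a_0=22:  p_0=22·1+0=22,  q_0=22·0+1=1
a_1=22:  p_1=22·22+1=485,  q_1=22·1+0=22
→ (485, 22).  Check: 485²=235225, 486·22²=235224, difference 1.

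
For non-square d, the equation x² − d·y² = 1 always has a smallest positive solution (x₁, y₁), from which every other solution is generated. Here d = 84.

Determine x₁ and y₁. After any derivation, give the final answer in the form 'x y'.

55 6

[9; 6,18] for √84; ℓ=2 ⇒ convergent index 1
step 0: (9, 1)  from 9·(1,0) + (0,1)
step 1: (55, 6)  from 6·(9,1) + (1,0)
(x₁, y₁) = (55, 6);  55² − 84·6² = 1 ✓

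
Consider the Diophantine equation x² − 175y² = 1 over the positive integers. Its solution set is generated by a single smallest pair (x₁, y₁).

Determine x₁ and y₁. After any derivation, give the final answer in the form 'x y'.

2024 153

√175 = [13; 4,2,1,2,4,26, …], period ℓ=6 (even) → k=5
a_0=13:  p_0=13·1+0=13,  q_0=13·0+1=1
a_1=4:  p_1=4·13+1=53,  q_1=4·1+0=4
…
a_4=2:  p_4=2·172+119=463,  q_4=2·13+9=35
a_5=4:  p_5=4·463+172=2024,  q_5=4·35+13=153
(x₁, y₁) = (2024, 153);  2024² − 175·153² = 1 ✓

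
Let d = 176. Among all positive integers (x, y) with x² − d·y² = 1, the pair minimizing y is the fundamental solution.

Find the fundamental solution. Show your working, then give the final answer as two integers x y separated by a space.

d=176: √d = [13; 3,1,3,26] (ℓ=4, even), read p_3/q_3
step 0: (13, 1)  from 13·(1,0) + (0,1)
step 1: (40, 3)  from 3·(13,1) + (1,0)
step 2: (53, 4)  from 1·(40,3) + (13,1)
step 3: (199, 15)  from 3·(53,4) + (40,3)
→ (199, 15).  Check: 199²=39601, 176·15²=39600, difference 1.

199 15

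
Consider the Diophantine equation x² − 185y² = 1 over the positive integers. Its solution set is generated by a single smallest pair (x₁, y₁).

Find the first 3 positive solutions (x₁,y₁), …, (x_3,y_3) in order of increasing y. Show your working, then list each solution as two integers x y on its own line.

9249 680
171088001 12578640
3164785833249 232679682040

d=185: √d = [13; 1,1,1,1,26] (ℓ=5, odd), read p_9/q_9
i=0: a=13 ⇒ p=13, q=1
i=1: a=1 ⇒ p=14, q=1
…
i=4: a=1 ⇒ p=68, q=5
…
i=6: a=1 ⇒ p=1877, q=138
i=7: a=1 ⇒ p=3686, q=271
i=8: a=1 ⇒ p=5563, q=409
i=9: a=1 ⇒ p=9249, q=680
fundamental: x₁=9249, y₁=680  (since 85544001 − 185·462400 = 1)
(9249+680√185)^2 = 171088001 + 12578640√185
(9249+680√185)^3 = 3164785833249 + 232679682040√185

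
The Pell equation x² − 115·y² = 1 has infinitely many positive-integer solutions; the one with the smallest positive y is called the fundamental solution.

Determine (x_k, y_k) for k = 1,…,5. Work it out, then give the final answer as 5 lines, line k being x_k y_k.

1126 105
2535751 236460
5710510126 532507815
12860066268001 1199207362920
28960863525028126 2700614448788025

√115 = [10; 1,2,1,1,1,1,1,2,1,20, …], period ℓ=10 (even) → k=9
k=0  a_k=10  p_k/q_k = 10/1
k=1  a_k=1  p_k/q_k = 11/1
…
k=4  a_k=1  p_k/q_k = 75/7
k=5  a_k=1  p_k/q_k = 118/11
…
k=8  a_k=2  p_k/q_k = 815/76
k=9  a_k=1  p_k/q_k = 1126/105
→ (1126, 105).  Check: 1126²=1267876, 115·105²=1267875, difference 1.
n=2: (1126,105)∘(1126,105) = (1126·1126+115·105·105, 1126·105+105·1126) = (2535751,236460)
n=3: (2535751,236460)∘(1126,105) = (1126·2535751+115·105·236460, 1126·236460+105·2535751) = (5710510126,532507815)
n=4: (5710510126,532507815)∘(1126,105) = (1126·5710510126+115·105·532507815, 1126·532507815+105·5710510126) = (12860066268001,1199207362920)
n=5: (12860066268001,1199207362920)∘(1126,105) = (1126·12860066268001+115·105·1199207362920, 1126·1199207362920+105·12860066268001) = (28960863525028126,2700614448788025)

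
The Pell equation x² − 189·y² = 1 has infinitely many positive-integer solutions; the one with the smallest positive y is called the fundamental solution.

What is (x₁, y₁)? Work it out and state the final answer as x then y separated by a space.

55 4

√189 = [13; 1,2,1,26, …], period ℓ=4 (even) → k=3
a_0=13:  p_0=13·1+0=13,  q_0=13·0+1=1
…
a_2=2:  p_2=2·14+13=41,  q_2=2·1+1=3
a_3=1:  p_3=1·41+14=55,  q_3=1·3+1=4
(x₁, y₁) = (55, 4);  55² − 189·4² = 1 ✓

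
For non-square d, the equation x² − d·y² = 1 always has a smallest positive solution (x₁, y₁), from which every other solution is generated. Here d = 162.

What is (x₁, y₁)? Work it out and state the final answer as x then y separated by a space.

19601 1540

√162 → a₀=12, period (1,2,1,2,12,2,1,2,1,24); ℓ=10 even so k=9
a_0=12:  p_0=12·1+0=12,  q_0=12·0+1=1
a_1=1:  p_1=1·12+1=13,  q_1=1·1+0=1
a_2=2:  p_2=2·13+12=38,  q_2=2·1+1=3
a_3=1:  p_3=1·38+13=51,  q_3=1·3+1=4
a_4=2:  p_4=2·51+38=140,  q_4=2·4+3=11
a_5=12:  p_5=12·140+51=1731,  q_5=12·11+4=136
a_6=2:  p_6=2·1731+140=3602,  q_6=2·136+11=283
…
a_8=2:  p_8=2·5333+3602=14268,  q_8=2·419+283=1121
a_9=1:  p_9=1·14268+5333=19601,  q_9=1·1121+419=1540
fundamental: x₁=19601, y₁=1540  (since 384199201 − 162·2371600 = 1)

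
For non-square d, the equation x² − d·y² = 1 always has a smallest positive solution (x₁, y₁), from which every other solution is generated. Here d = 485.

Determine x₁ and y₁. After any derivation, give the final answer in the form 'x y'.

√485 = [22; 44, …], period ℓ=1 (odd) → k=1
a_0=22:  p_0=22·1+0=22,  q_0=22·0+1=1
a_1=44:  p_1=44·22+1=969,  q_1=44·1+0=44
fundamental: x₁=969, y₁=44  (since 938961 − 485·1936 = 1)

969 44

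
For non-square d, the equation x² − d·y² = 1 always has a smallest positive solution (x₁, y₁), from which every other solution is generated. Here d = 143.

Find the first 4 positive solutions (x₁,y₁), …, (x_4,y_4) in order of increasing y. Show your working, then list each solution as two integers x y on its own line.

√143 = [11; 1,22, …], period ℓ=2 (even) → k=1
k=0  a_k=11  p_k/q_k = 11/1
k=1  a_k=1  p_k/q_k = 12/1
fundamental: x₁=12, y₁=1  (since 144 − 143·1 = 1)
(12+1√143)^2 = 287 + 24√143
(12+1√143)^3 = 6876 + 575√143
(12+1√143)^4 = 164737 + 13776√143

12 1
287 24
6876 575
164737 13776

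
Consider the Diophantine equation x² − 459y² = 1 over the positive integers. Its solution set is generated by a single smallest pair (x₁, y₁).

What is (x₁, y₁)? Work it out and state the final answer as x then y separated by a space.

[21; 2,2,1,4,21,4,1,2,2,42] for √459; ℓ=10 ⇒ convergent index 9
k=0  a_k=21  p_k/q_k = 21/1
…
k=3  a_k=1  p_k/q_k = 150/7
…
k=5  a_k=21  p_k/q_k = 14997/700
k=6  a_k=4  p_k/q_k = 60695/2833
k=7  a_k=1  p_k/q_k = 75692/3533
k=8  a_k=2  p_k/q_k = 212079/9899
k=9  a_k=2  p_k/q_k = 499850/23331
(x₁, y₁) = (499850, 23331);  499850² − 459·23331² = 1 ✓

499850 23331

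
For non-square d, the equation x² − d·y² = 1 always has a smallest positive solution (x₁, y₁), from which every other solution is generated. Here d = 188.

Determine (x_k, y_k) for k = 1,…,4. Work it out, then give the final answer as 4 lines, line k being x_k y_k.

√188 = [13; 1,2,2,6,2,2,1,26, …], period ℓ=8 (even) → k=7
a_0=13:  p_0=13·1+0=13,  q_0=13·0+1=1
a_1=1:  p_1=1·13+1=14,  q_1=1·1+0=1
a_2=2:  p_2=2·14+13=41,  q_2=2·1+1=3
a_3=2:  p_3=2·41+14=96,  q_3=2·3+1=7
…
a_5=2:  p_5=2·617+96=1330,  q_5=2·45+7=97
a_6=2:  p_6=2·1330+617=3277,  q_6=2·97+45=239
a_7=1:  p_7=1·3277+1330=4607,  q_7=1·239+97=336
(x₁, y₁) = (4607, 336);  4607² − 188·336² = 1 ✓
k=2:  x_2 = 4607·4607+188·336·336 = 42448897,  y_2 = 4607·336+336·4607 = 3095904
k=3:  x_3 = 4607·42448897+188·336·3095904 = 391124132351,  y_3 = 4607·3095904+336·42448897 = 28525659120
k=4:  x_4 = 4607·391124132351+188·336·28525659120 = 3603817713033217,  y_4 = 4607·28525659120+336·391124132351 = 262835420035776

4607 336
42448897 3095904
391124132351 28525659120
3603817713033217 262835420035776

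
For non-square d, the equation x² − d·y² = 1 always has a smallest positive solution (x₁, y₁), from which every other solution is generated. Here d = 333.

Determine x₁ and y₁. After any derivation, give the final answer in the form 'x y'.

[18; 4,36] for √333; ℓ=2 ⇒ convergent index 1
step 0: (18, 1)  from 18·(1,0) + (0,1)
step 1: (73, 4)  from 4·(18,1) + (1,0)
(x₁, y₁) = (73, 4);  73² − 333·4² = 1 ✓

73 4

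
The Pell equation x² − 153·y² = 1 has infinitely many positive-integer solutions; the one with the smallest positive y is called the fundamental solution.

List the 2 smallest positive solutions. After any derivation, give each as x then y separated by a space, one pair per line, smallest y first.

2177 176
9478657 766304

d=153: √d = [12; 2,1,2,2,2,1,2,24] (ℓ=8, even), read p_7/q_7
i=0: a=12 ⇒ p=12, q=1
i=1: a=2 ⇒ p=25, q=2
…
i=4: a=2 ⇒ p=235, q=19
i=5: a=2 ⇒ p=569, q=46
i=6: a=1 ⇒ p=804, q=65
i=7: a=2 ⇒ p=2177, q=176
fundamental: x₁=2177, y₁=176  (since 4739329 − 153·30976 = 1)
(2177+176√153)^2 = 9478657 + 766304√153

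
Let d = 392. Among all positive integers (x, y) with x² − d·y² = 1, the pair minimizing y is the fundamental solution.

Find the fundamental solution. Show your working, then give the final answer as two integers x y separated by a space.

99 5

√392 → a₀=19, period (1,3,1,38); ℓ=4 even so k=3
step 0: (19, 1)  from 19·(1,0) + (0,1)
…
step 2: (79, 4)  from 3·(20,1) + (19,1)
step 3: (99, 5)  from 1·(79,4) + (20,1)
fundamental: x₁=99, y₁=5  (since 9801 − 392·25 = 1)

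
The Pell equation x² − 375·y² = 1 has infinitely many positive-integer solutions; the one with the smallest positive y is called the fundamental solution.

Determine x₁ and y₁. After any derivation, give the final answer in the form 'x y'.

[19; 2,1,2,1,5,1,2,1,2,38] for √375; ℓ=10 ⇒ convergent index 9
a_0=19:  p_0=19·1+0=19,  q_0=19·0+1=1
a_1=2:  p_1=2·19+1=39,  q_1=2·1+0=2
a_2=1:  p_2=1·39+19=58,  q_2=1·2+1=3
…
a_4=1:  p_4=1·155+58=213,  q_4=1·8+3=11
a_5=5:  p_5=5·213+155=1220,  q_5=5·11+8=63
…
a_8=1:  p_8=1·4086+1433=5519,  q_8=1·211+74=285
a_9=2:  p_9=2·5519+4086=15124,  q_9=2·285+211=781
(x₁, y₁) = (15124, 781);  15124² − 375·781² = 1 ✓

15124 781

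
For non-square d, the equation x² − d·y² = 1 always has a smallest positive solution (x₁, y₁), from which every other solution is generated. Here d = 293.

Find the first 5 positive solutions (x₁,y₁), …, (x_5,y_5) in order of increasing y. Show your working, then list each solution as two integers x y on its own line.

d=293: √d = [17; 8,1,1,8,34] (ℓ=5, odd), read p_9/q_9
a_0=17:  p_0=17·1+0=17,  q_0=17·0+1=1
…
a_2=1:  p_2=1·137+17=154,  q_2=1·8+1=9
a_3=1:  p_3=1·154+137=291,  q_3=1·9+8=17
a_4=8:  p_4=8·291+154=2482,  q_4=8·17+9=145
a_5=34:  p_5=34·2482+291=84679,  q_5=34·145+17=4947
…
a_7=1:  p_7=1·679914+84679=764593,  q_7=1·39721+4947=44668
a_8=1:  p_8=1·764593+679914=1444507,  q_8=1·44668+39721=84389
a_9=8:  p_9=8·1444507+764593=12320649,  q_9=8·84389+44668=719780
→ (12320649, 719780).  Check: 12320649²=151798391781201, 293·719780²=151798391781200, difference 1.
(12320649+719780√293)^2 = 303596783562401 + 17736313474440√293
(12320649+719780√293)^3 = 7481018815602612315849 + 437045785745090703340√293
(12320649+719780√293)^4 = 184342013978870716056521769601 + 10769375446188914321717060880√293
(12320649+719780√293)^5 = 4542426500373511536803322165613266249 + 265371389643423565052112223737518900√293

12320649 719780
303596783562401 17736313474440
7481018815602612315849 437045785745090703340
184342013978870716056521769601 10769375446188914321717060880
4542426500373511536803322165613266249 265371389643423565052112223737518900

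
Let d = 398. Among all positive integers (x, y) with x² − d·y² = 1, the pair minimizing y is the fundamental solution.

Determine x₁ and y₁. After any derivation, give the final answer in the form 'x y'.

399 20

d=398: √d = [19; 1,18,1,38] (ℓ=4, even), read p_3/q_3
step 0: (19, 1)  from 19·(1,0) + (0,1)
…
step 2: (379, 19)  from 18·(20,1) + (19,1)
step 3: (399, 20)  from 1·(379,19) + (20,1)
fundamental: x₁=399, y₁=20  (since 159201 − 398·400 = 1)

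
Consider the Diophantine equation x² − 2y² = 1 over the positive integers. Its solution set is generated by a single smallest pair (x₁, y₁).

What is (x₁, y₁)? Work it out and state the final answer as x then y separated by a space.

3 2

√2 → a₀=1, period (2); ℓ=1 odd so k=1
k=0  a_k=1  p_k/q_k = 1/1
k=1  a_k=2  p_k/q_k = 3/2
(x₁, y₁) = (3, 2);  3² − 2·2² = 1 ✓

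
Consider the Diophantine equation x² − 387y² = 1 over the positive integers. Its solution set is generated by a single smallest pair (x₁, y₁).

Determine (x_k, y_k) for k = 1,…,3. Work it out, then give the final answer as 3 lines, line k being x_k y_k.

d=387: √d = [19; 1,2,19,2,1,38] (ℓ=6, even), read p_5/q_5
a_0=19:  p_0=19·1+0=19,  q_0=19·0+1=1
…
a_3=19:  p_3=19·59+20=1141,  q_3=19·3+1=58
a_4=2:  p_4=2·1141+59=2341,  q_4=2·58+3=119
a_5=1:  p_5=1·2341+1141=3482,  q_5=1·119+58=177
→ (3482, 177).  Check: 3482²=12124324, 387·177²=12124323, difference 1.
k=2:  x_2 = 3482·3482+387·177·177 = 24248647,  y_2 = 3482·177+177·3482 = 1232628
k=3:  x_3 = 3482·24248647+387·177·1232628 = 168867574226,  y_3 = 3482·1232628+177·24248647 = 8584021215

3482 177
24248647 1232628
168867574226 8584021215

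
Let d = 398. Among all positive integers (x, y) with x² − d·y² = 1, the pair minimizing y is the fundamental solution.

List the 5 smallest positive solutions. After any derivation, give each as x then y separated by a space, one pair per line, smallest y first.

399 20
318401 15960
254083599 12736060
202758393601 10163359920
161800944009999 8110348480100

√398 → a₀=19, period (1,18,1,38); ℓ=4 even so k=3
a_0=19:  p_0=19·1+0=19,  q_0=19·0+1=1
…
a_2=18:  p_2=18·20+19=379,  q_2=18·1+1=19
a_3=1:  p_3=1·379+20=399,  q_3=1·19+1=20
fundamental: x₁=399, y₁=20  (since 159201 − 398·400 = 1)
(x_2, y_2) = (399·399 + 398·20·20, 399·20 + 20·399) = (318401, 15960)
(x_3, y_3) = (399·318401 + 398·20·15960, 399·15960 + 20·318401) = (254083599, 12736060)
(x_4, y_4) = (399·254083599 + 398·20·12736060, 399·12736060 + 20·254083599) = (202758393601, 10163359920)
(x_5, y_5) = (399·202758393601 + 398·20·10163359920, 399·10163359920 + 20·202758393601) = (161800944009999, 8110348480100)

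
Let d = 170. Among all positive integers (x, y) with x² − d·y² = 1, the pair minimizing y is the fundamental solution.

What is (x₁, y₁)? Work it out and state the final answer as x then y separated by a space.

d=170: √d = [13; 26] (ℓ=1, odd), read p_1/q_1
step 0: (13, 1)  from 13·(1,0) + (0,1)
step 1: (339, 26)  from 26·(13,1) + (1,0)
→ (339, 26).  Check: 339²=114921, 170·26²=114920, difference 1.

339 26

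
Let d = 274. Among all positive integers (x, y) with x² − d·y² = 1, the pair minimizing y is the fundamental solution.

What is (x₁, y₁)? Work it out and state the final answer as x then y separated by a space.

3959299 239190

[16; 1,1,4,4,1,1,32] for √274; ℓ=7 ⇒ convergent index 13
k=0  a_k=16  p_k/q_k = 16/1
k=1  a_k=1  p_k/q_k = 17/1
…
k=3  a_k=4  p_k/q_k = 149/9
…
k=5  a_k=1  p_k/q_k = 778/47
…
k=7  a_k=32  p_k/q_k = 45802/2767
k=8  a_k=1  p_k/q_k = 47209/2852
k=9  a_k=1  p_k/q_k = 93011/5619
k=10  a_k=4  p_k/q_k = 419253/25328
…
k=12  a_k=1  p_k/q_k = 2189276/132259
k=13  a_k=1  p_k/q_k = 3959299/239190
(x₁, y₁) = (3959299, 239190);  3959299² − 274·239190² = 1 ✓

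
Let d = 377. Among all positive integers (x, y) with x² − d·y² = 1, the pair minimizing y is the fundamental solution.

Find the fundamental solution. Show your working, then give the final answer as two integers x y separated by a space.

233 12

[19; 2,2,2,38] for √377; ℓ=4 ⇒ convergent index 3
step 0: (19, 1)  from 19·(1,0) + (0,1)
step 1: (39, 2)  from 2·(19,1) + (1,0)
step 2: (97, 5)  from 2·(39,2) + (19,1)
step 3: (233, 12)  from 2·(97,5) + (39,2)
(x₁, y₁) = (233, 12);  233² − 377·12² = 1 ✓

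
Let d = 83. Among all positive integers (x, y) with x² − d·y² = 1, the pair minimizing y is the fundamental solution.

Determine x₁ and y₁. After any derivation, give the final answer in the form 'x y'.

82 9

√83 = [9; 9,18, …], period ℓ=2 (even) → k=1
step 0: (9, 1)  from 9·(1,0) + (0,1)
step 1: (82, 9)  from 9·(9,1) + (1,0)
→ (82, 9).  Check: 82²=6724, 83·9²=6723, difference 1.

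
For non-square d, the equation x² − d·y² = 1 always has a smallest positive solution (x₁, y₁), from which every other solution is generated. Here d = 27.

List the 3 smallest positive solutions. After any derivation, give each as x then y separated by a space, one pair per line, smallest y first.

d=27: √d = [5; 5,10] (ℓ=2, even), read p_1/q_1
k=0  a_k=5  p_k/q_k = 5/1
k=1  a_k=5  p_k/q_k = 26/5
→ (26, 5).  Check: 26²=676, 27·5²=675, difference 1.
k=2:  x_2 = 26·26+27·5·5 = 1351,  y_2 = 26·5+5·26 = 260
k=3:  x_3 = 26·1351+27·5·260 = 70226,  y_3 = 26·260+5·1351 = 13515

26 5
1351 260
70226 13515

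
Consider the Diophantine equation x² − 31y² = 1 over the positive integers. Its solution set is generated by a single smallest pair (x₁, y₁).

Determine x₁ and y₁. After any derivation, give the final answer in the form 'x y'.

d=31: √d = [5; 1,1,3,5,3,1,1,10] (ℓ=8, even), read p_7/q_7
step 0: (5, 1)  from 5·(1,0) + (0,1)
…
step 2: (11, 2)  from 1·(6,1) + (5,1)
step 3: (39, 7)  from 3·(11,2) + (6,1)
…
step 5: (657, 118)  from 3·(206,37) + (39,7)
step 6: (863, 155)  from 1·(657,118) + (206,37)
step 7: (1520, 273)  from 1·(863,155) + (657,118)
→ (1520, 273).  Check: 1520²=2310400, 31·273²=2310399, difference 1.

1520 273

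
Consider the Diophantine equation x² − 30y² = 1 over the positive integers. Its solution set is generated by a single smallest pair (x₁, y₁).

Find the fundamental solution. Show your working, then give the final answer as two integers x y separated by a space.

[5; 2,10] for √30; ℓ=2 ⇒ convergent index 1
step 0: (5, 1)  from 5·(1,0) + (0,1)
step 1: (11, 2)  from 2·(5,1) + (1,0)
fundamental: x₁=11, y₁=2  (since 121 − 30·4 = 1)

11 2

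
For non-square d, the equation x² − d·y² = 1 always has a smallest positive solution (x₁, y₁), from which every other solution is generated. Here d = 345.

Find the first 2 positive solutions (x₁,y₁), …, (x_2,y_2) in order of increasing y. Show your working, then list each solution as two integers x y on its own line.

[18; 1,1,2,1,6,1,2,1,1,36] for √345; ℓ=10 ⇒ convergent index 9
a_0=18:  p_0=18·1+0=18,  q_0=18·0+1=1
…
a_3=2:  p_3=2·37+19=93,  q_3=2·2+1=5
…
a_5=6:  p_5=6·130+93=873,  q_5=6·7+5=47
…
a_7=2:  p_7=2·1003+873=2879,  q_7=2·54+47=155
a_8=1:  p_8=1·2879+1003=3882,  q_8=1·155+54=209
a_9=1:  p_9=1·3882+2879=6761,  q_9=1·209+155=364
→ (6761, 364).  Check: 6761²=45711121, 345·364²=45711120, difference 1.
(6761+364√345)^2 = 91422241 + 4922008√345

6761 364
91422241 4922008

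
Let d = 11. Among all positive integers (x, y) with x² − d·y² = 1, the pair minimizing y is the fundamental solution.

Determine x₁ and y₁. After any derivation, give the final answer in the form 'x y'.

10 3

√11 → a₀=3, period (3,6); ℓ=2 even so k=1
step 0: (3, 1)  from 3·(1,0) + (0,1)
step 1: (10, 3)  from 3·(3,1) + (1,0)
(x₁, y₁) = (10, 3);  10² − 11·3² = 1 ✓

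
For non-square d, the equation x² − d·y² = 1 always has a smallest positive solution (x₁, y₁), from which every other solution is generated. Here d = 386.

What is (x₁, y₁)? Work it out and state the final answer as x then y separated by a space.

[19; 1,1,1,4,1,18,1,4,1,1,1,38] for √386; ℓ=12 ⇒ convergent index 11
step 0: (19, 1)  from 19·(1,0) + (0,1)
…
step 4: (275, 14)  from 4·(59,3) + (39,2)
…
step 9: (39392, 2005)  from 1·(32771,1668) + (6621,337)
step 10: (72163, 3673)  from 1·(39392,2005) + (32771,1668)
step 11: (111555, 5678)  from 1·(72163,3673) + (39392,2005)
→ (111555, 5678).  Check: 111555²=12444518025, 386·5678²=12444518024, difference 1.

111555 5678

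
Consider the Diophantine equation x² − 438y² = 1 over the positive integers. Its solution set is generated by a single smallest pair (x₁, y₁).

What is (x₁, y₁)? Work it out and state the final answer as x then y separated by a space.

√438 = [20; 1,12,1,40, …], period ℓ=4 (even) → k=3
a_0=20:  p_0=20·1+0=20,  q_0=20·0+1=1
a_1=1:  p_1=1·20+1=21,  q_1=1·1+0=1
a_2=12:  p_2=12·21+20=272,  q_2=12·1+1=13
a_3=1:  p_3=1·272+21=293,  q_3=1·13+1=14
(x₁, y₁) = (293, 14);  293² − 438·14² = 1 ✓

293 14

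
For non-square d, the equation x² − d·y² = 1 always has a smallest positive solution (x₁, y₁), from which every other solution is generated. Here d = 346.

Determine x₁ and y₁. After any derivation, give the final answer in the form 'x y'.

17299 930

d=346: √d = [18; 1,1,1,1,36] (ℓ=5, odd), read p_9/q_9
a_0=18:  p_0=18·1+0=18,  q_0=18·0+1=1
a_1=1:  p_1=1·18+1=19,  q_1=1·1+0=1
a_2=1:  p_2=1·19+18=37,  q_2=1·1+1=2
…
a_8=1:  p_8=1·6901+3497=10398,  q_8=1·371+188=559
a_9=1:  p_9=1·10398+6901=17299,  q_9=1·559+371=930
(x₁, y₁) = (17299, 930);  17299² − 346·930² = 1 ✓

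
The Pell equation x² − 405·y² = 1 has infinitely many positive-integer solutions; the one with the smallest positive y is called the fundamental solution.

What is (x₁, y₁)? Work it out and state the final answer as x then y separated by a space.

√405 = [20; 8,40, …], period ℓ=2 (even) → k=1
a_0=20:  p_0=20·1+0=20,  q_0=20·0+1=1
a_1=8:  p_1=8·20+1=161,  q_1=8·1+0=8
→ (161, 8).  Check: 161²=25921, 405·8²=25920, difference 1.

161 8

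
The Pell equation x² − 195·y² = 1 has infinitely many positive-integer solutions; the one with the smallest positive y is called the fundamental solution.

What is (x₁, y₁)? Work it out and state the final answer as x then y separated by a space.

14 1

√195 → a₀=13, period (1,26); ℓ=2 even so k=1
a_0=13:  p_0=13·1+0=13,  q_0=13·0+1=1
a_1=1:  p_1=1·13+1=14,  q_1=1·1+0=1
(x₁, y₁) = (14, 1);  14² − 195·1² = 1 ✓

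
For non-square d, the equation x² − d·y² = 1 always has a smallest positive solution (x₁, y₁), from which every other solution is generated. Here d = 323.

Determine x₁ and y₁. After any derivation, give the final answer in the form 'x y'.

[17; 1,34] for √323; ℓ=2 ⇒ convergent index 1
a_0=17:  p_0=17·1+0=17,  q_0=17·0+1=1
a_1=1:  p_1=1·17+1=18,  q_1=1·1+0=1
→ (18, 1).  Check: 18²=324, 323·1²=323, difference 1.

18 1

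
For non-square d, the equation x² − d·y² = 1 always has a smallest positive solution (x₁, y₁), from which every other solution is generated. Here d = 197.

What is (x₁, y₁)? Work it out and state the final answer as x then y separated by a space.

√197 → a₀=14, period (28); ℓ=1 odd so k=1
i=0: a=14 ⇒ p=14, q=1
i=1: a=28 ⇒ p=393, q=28
fundamental: x₁=393, y₁=28  (since 154449 − 197·784 = 1)

393 28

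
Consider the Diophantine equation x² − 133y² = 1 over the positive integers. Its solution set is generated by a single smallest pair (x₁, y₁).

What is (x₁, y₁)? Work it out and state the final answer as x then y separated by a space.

√133 → a₀=11, period (1,1,7,5,1,…,1,1,22); ℓ=16 even so k=15
k=0  a_k=11  p_k/q_k = 11/1
…
k=2  a_k=1  p_k/q_k = 23/2
k=3  a_k=7  p_k/q_k = 173/15
…
k=6  a_k=1  p_k/q_k = 1949/169
…
k=8  a_k=2  p_k/q_k = 7969/691
…
k=10  a_k=1  p_k/q_k = 18948/1643
…
k=12  a_k=5  p_k/q_k = 168583/14618
k=13  a_k=7  p_k/q_k = 1210008/104921
k=14  a_k=1  p_k/q_k = 1378591/119539
k=15  a_k=1  p_k/q_k = 2588599/224460
→ (2588599, 224460).  Check: 2588599²=6700844782801, 133·224460²=6700844782800, difference 1.

2588599 224460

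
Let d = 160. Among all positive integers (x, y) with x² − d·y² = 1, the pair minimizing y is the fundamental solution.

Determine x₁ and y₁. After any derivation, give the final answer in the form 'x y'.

721 57

√160 → a₀=12, period (1,1,1,5,1,1,1,24); ℓ=8 even so k=7
a_0=12:  p_0=12·1+0=12,  q_0=12·0+1=1
…
a_4=5:  p_4=5·38+25=215,  q_4=5·3+2=17
a_5=1:  p_5=1·215+38=253,  q_5=1·17+3=20
a_6=1:  p_6=1·253+215=468,  q_6=1·20+17=37
a_7=1:  p_7=1·468+253=721,  q_7=1·37+20=57
(x₁, y₁) = (721, 57);  721² − 160·57² = 1 ✓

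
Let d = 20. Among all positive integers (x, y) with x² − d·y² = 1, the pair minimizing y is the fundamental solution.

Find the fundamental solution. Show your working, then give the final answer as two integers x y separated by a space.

d=20: √d = [4; 2,8] (ℓ=2, even), read p_1/q_1
a_0=4:  p_0=4·1+0=4,  q_0=4·0+1=1
a_1=2:  p_1=2·4+1=9,  q_1=2·1+0=2
fundamental: x₁=9, y₁=2  (since 81 − 20·4 = 1)

9 2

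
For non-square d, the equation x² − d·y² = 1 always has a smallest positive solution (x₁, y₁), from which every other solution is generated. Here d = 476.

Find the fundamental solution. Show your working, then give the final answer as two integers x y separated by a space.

28799 1320

√476 → a₀=21, period (1,4,2,10,2,4,1,42); ℓ=8 even so k=7
a_0=21:  p_0=21·1+0=21,  q_0=21·0+1=1
…
a_3=2:  p_3=2·109+22=240,  q_3=2·5+1=11
…
a_5=2:  p_5=2·2509+240=5258,  q_5=2·115+11=241
a_6=4:  p_6=4·5258+2509=23541,  q_6=4·241+115=1079
a_7=1:  p_7=1·23541+5258=28799,  q_7=1·1079+241=1320
fundamental: x₁=28799, y₁=1320  (since 829382401 − 476·1742400 = 1)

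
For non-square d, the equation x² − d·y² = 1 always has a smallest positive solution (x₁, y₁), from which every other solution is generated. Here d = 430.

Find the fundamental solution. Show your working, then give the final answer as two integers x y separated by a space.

√430 = [20; 1,2,1,3,1,…,2,1,40, …], period ℓ=14 (even) → k=13
step 0: (20, 1)  from 20·(1,0) + (0,1)
step 1: (21, 1)  from 1·(20,1) + (1,0)
step 2: (62, 3)  from 2·(21,1) + (20,1)
step 3: (83, 4)  from 1·(62,3) + (21,1)
…
step 5: (394, 19)  from 1·(311,15) + (83,4)
step 6: (2675, 129)  from 6·(394,19) + (311,15)
…
step 10: (599138, 28893)  from 3·(155233,7486) + (133439,6435)
…
step 12: (2107880, 101651)  from 2·(754371,36379) + (599138,28893)
step 13: (2862251, 138030)  from 1·(2107880,101651) + (754371,36379)
→ (2862251, 138030).  Check: 2862251²=8192480787001, 430·138030²=8192480787000, difference 1.

2862251 138030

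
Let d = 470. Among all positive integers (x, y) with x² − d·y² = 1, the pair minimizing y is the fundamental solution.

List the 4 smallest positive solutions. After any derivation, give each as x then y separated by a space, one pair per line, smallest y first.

1691 78
5718961 263796
19341524411 892157994
65413029839041 3017278071912

[21; 1,2,8,2,1,42] for √470; ℓ=6 ⇒ convergent index 5
i=0: a=21 ⇒ p=21, q=1
i=1: a=1 ⇒ p=22, q=1
i=2: a=2 ⇒ p=65, q=3
…
i=4: a=2 ⇒ p=1149, q=53
i=5: a=1 ⇒ p=1691, q=78
→ (1691, 78).  Check: 1691²=2859481, 470·78²=2859480, difference 1.
(1691+78√470)^2 = 5718961 + 263796√470
(1691+78√470)^3 = 19341524411 + 892157994√470
(1691+78√470)^4 = 65413029839041 + 3017278071912√470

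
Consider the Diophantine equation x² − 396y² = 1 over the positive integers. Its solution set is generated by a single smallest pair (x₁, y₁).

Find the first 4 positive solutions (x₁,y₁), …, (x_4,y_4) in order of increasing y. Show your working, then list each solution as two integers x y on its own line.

199 10
79201 3980
31521799 1584030
12545596801 630439960

√396 = [19; 1,8,1,38, …], period ℓ=4 (even) → k=3
a_0=19:  p_0=19·1+0=19,  q_0=19·0+1=1
a_1=1:  p_1=1·19+1=20,  q_1=1·1+0=1
a_2=8:  p_2=8·20+19=179,  q_2=8·1+1=9
a_3=1:  p_3=1·179+20=199,  q_3=1·9+1=10
(x₁, y₁) = (199, 10);  199² − 396·10² = 1 ✓
n=2: (199,10)∘(199,10) = (199·199+396·10·10, 199·10+10·199) = (79201,3980)
n=3: (79201,3980)∘(199,10) = (199·79201+396·10·3980, 199·3980+10·79201) = (31521799,1584030)
n=4: (31521799,1584030)∘(199,10) = (199·31521799+396·10·1584030, 199·1584030+10·31521799) = (12545596801,630439960)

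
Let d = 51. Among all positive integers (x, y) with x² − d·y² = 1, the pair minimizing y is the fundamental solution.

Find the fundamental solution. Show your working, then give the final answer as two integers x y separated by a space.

50 7

√51 = [7; 7,14, …], period ℓ=2 (even) → k=1
i=0: a=7 ⇒ p=7, q=1
i=1: a=7 ⇒ p=50, q=7
fundamental: x₁=50, y₁=7  (since 2500 − 51·49 = 1)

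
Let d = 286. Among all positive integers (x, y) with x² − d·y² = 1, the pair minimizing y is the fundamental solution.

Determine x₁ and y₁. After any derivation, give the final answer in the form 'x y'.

√286 → a₀=16, period (1,10,3,3,2,3,3,10,1,32); ℓ=10 even so k=9
k=0  a_k=16  p_k/q_k = 16/1
k=1  a_k=1  p_k/q_k = 17/1
…
k=4  a_k=3  p_k/q_k = 1911/113
k=5  a_k=2  p_k/q_k = 4397/260
k=6  a_k=3  p_k/q_k = 15102/893
k=7  a_k=3  p_k/q_k = 49703/2939
k=8  a_k=10  p_k/q_k = 512132/30283
k=9  a_k=1  p_k/q_k = 561835/33222
(x₁, y₁) = (561835, 33222);  561835² − 286·33222² = 1 ✓

561835 33222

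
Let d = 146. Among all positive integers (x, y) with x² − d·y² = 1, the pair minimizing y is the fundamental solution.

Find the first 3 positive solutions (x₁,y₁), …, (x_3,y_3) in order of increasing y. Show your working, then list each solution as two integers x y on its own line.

√146 → a₀=12, period (12,24); ℓ=2 even so k=1
a_0=12:  p_0=12·1+0=12,  q_0=12·0+1=1
a_1=12:  p_1=12·12+1=145,  q_1=12·1+0=12
(x₁, y₁) = (145, 12);  145² − 146·12² = 1 ✓
n=2: (145,12)∘(145,12) = (145·145+146·12·12, 145·12+12·145) = (42049,3480)
n=3: (42049,3480)∘(145,12) = (145·42049+146·12·3480, 145·3480+12·42049) = (12194065,1009188)

145 12
42049 3480
12194065 1009188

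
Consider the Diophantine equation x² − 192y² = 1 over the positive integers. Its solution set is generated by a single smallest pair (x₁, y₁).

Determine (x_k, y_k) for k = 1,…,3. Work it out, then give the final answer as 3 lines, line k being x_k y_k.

97 7
18817 1358
3650401 263445

√192 = [13; 1,5,1,26, …], period ℓ=4 (even) → k=3
i=0: a=13 ⇒ p=13, q=1
i=1: a=1 ⇒ p=14, q=1
i=2: a=5 ⇒ p=83, q=6
i=3: a=1 ⇒ p=97, q=7
(x₁, y₁) = (97, 7);  97² − 192·7² = 1 ✓
n=2: (97,7)∘(97,7) = (97·97+192·7·7, 97·7+7·97) = (18817,1358)
n=3: (18817,1358)∘(97,7) = (97·18817+192·7·1358, 97·1358+7·18817) = (3650401,263445)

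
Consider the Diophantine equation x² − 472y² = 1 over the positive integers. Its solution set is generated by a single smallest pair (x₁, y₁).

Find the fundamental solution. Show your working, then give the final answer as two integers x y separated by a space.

306917 14127

[21; 1,2,1,1,1,…,2,1,42] for √472; ℓ=14 ⇒ convergent index 13
i=0: a=21 ⇒ p=21, q=1
…
i=2: a=2 ⇒ p=65, q=3
…
i=7: a=5 ⇒ p=5779, q=266
i=8: a=4 ⇒ p=24224, q=1115
i=9: a=1 ⇒ p=30003, q=1381
i=10: a=1 ⇒ p=54227, q=2496
…
i=12: a=2 ⇒ p=222687, q=10250
i=13: a=1 ⇒ p=306917, q=14127
(x₁, y₁) = (306917, 14127);  306917² − 472·14127² = 1 ✓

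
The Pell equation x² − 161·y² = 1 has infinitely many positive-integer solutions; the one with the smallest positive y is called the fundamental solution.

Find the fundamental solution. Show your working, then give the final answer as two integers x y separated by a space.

11775 928

d=161: √d = [12; 1,2,4,1,2,1,4,2,1,24] (ℓ=10, even), read p_9/q_9
k=0  a_k=12  p_k/q_k = 12/1
…
k=6  a_k=1  p_k/q_k = 774/61
…
k=8  a_k=2  p_k/q_k = 8108/639
k=9  a_k=1  p_k/q_k = 11775/928
fundamental: x₁=11775, y₁=928  (since 138650625 − 161·861184 = 1)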